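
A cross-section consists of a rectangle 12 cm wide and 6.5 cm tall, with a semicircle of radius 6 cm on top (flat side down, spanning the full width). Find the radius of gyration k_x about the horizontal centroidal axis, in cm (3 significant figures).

Break the section into simple shapes (no overlaps), measuring from the bottom-left corner of the bounding box.
Rectangular body: 12 × 6.5, A = 78 cm², y = 3.25 cm, Ī = 274.63 cm⁴.
Semicircular cap: semicircle r = 6, A = 56.549 cm², y = 9.0465 cm, Ī = 142.25 cm⁴.
Centroid: ȳ = ΣA·y / ΣA = 5.6862 cm.
Transfer each piece to the horizontal centroidal axis using Ī + A·d² with d = y − 5.6862:
  rectangular body: d = -2.4362 cm → contributes +737.55 cm⁴
  semicircular cap: d = 3.3603 cm → contributes +780.78 cm⁴
Total I = 1518.3 cm⁴.
Radius of gyration: k = √(I/A) = √(1518.3 / 134.55) = 3.3593 cm.

k_x ≈ 3.36 cm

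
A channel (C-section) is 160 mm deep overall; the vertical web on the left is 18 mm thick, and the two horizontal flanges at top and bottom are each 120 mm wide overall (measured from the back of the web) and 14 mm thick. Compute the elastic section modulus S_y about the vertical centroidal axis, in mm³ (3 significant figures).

Decompose the section into non-overlapping parts with the origin at the bottom-left of its bounding rectangle.
Web: 18 × 160, A = 2 880 mm², x = 9 mm, Ī = 77 760 mm⁴.
Top flange (beyond web): 102 × 14, A = 1 428 mm², x = 69 mm, Ī = 1 238 076 mm⁴.
Bottom flange (beyond web): 102 × 14, A = 1 428 mm², x = 69 mm, Ī = 1 238 076 mm⁴.
Centroid: x̄ = ΣA·x / ΣA = 38.874 mm.
Transfer each piece to the vertical centroidal axis using Ī + A·d² with d = x − 38.874:
  web: d = -29.874 mm → contributes +2 648 115 mm⁴
  top flange (beyond web): d = 30.126 mm → contributes +2 534 053 mm⁴
  bottom flange (beyond web): d = 30.126 mm → contributes +2 534 053 mm⁴
Total I = 7 716 222 mm⁴.
Extreme fibre distance c = 81.126 mm; S = I/c = 95 115 mm³.

S_y ≈ 9.51 × 10⁴ mm³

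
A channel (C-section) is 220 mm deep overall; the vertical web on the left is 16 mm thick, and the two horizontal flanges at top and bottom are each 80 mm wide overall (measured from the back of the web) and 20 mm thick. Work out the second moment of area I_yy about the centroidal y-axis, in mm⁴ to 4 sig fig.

I_yy ≈ 3.320 × 10⁶ mm⁴

Treat the section as a set of non-overlapping primitives; coordinates are from the bounding-box lower-left.
Web: 16 × 220, A = 3 520 mm², x = 8 mm, Ī = 75093.3 mm⁴.
Top flange (beyond web): 64 × 20, A = 1 280 mm², x = 48 mm, Ī = 436 907 mm⁴.
Bottom flange (beyond web): 64 × 20, A = 1 280 mm², x = 48 mm, Ī = 436 907 mm⁴.
Centroid: x̄ = ΣA·x / ΣA = 24.8421 mm.
Transfer each piece to the centroidal y-axis using Ī + A·d² with d = x − 24.8421:
  web: d = -16.8421 mm → contributes +1 073 564 mm⁴
  top flange (beyond web): d = 23.1579 mm → contributes +1 123 355 mm⁴
  bottom flange (beyond web): d = 23.1579 mm → contributes +1 123 355 mm⁴
Total I = 3 320 275 mm⁴.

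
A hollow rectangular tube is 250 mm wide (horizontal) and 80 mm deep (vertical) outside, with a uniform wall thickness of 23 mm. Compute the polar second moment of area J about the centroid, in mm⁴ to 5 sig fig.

J ≈ 9.0111 × 10⁷ mm⁴

Treat the section as a set of non-overlapping primitives; coordinates are from the bounding-box lower-left.
Outer rectangle: 250 × 80, A = 20 000 mm², y = 40 mm, Ī = 10 666 667 mm⁴.
Inner void (subtracted): 204 × 34, A = 6 936 mm², y = 40 mm, Ī = 668 168 mm⁴.
By symmetry the centroid is at mid-height, ȳ = 40 mm.
All pieces are centred on the centroidal x-axis, so I = ΣĪ (holes subtracted) = 9 998 499 mm⁴.
Repeating about the centroidal y-axis gives I_y = 80 112 619 mm⁴.
Polar second moment: J = I_x + I_y = 90 111 117 mm⁴.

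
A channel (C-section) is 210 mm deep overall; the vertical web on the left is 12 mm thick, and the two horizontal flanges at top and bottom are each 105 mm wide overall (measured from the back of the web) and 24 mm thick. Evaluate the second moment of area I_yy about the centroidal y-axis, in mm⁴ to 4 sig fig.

Break the section into simple shapes (no overlaps), measuring from the bottom-left corner of the bounding box.
Web: 12 × 210, A = 2 520 mm², x = 6 mm, Ī = 30 240 mm⁴.
Top flange (beyond web): 93 × 24, A = 2 232 mm², x = 58.5 mm, Ī = 1 608 714 mm⁴.
Bottom flange (beyond web): 93 × 24, A = 2 232 mm², x = 58.5 mm, Ī = 1 608 714 mm⁴.
Centroid: x̄ = ΣA·x / ΣA = 39.5567 mm.
Transfer each piece to the centroidal y-axis using Ī + A·d² with d = x − 39.5567:
  web: d = -33.5567 mm → contributes +2 867 892 mm⁴
  top flange (beyond web): d = 18.9433 mm → contributes +2 409 664 mm⁴
  bottom flange (beyond web): d = 18.9433 mm → contributes +2 409 664 mm⁴
Total I = 7 687 220 mm⁴.

I_yy ≈ 7.687 × 10⁶ mm⁴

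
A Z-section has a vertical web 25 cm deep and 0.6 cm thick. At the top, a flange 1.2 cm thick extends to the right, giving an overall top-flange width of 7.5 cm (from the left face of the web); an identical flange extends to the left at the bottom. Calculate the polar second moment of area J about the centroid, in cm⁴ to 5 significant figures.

J ≈ 3427.3 cm⁴

Break the section into simple shapes (no overlaps), measuring from the bottom-left corner of the bounding box.
Web: 0.6 × 25, A = 15 cm², y = 12.5 cm, Ī = 781.25 cm⁴.
Top flange (beyond web): 6.9 × 1.2, A = 8.28 cm², y = 24.4 cm, Ī = 0.9936 cm⁴.
Bottom flange (beyond web): 6.9 × 1.2, A = 8.28 cm², y = 0.6 cm, Ī = 0.9936 cm⁴.
Centroid: ȳ = ΣA·y / ΣA = 12.5 cm.
Transfer each piece to the centroidal x-axis using Ī + A·d² with d = y − 12.5:
  web: d = 0 cm → contributes +781.25 cm⁴
  top flange (beyond web): d = 11.9 cm → contributes +1173.524 cm⁴
  bottom flange (beyond web): d = -11.9 cm → contributes +1173.524 cm⁴
Total I = 3128.299 cm⁴.
For the y-axis: x̄ = 7.2 cm.
Repeating about the centroidal y-axis gives I_y = 299.0268 cm⁴.
Polar second moment: J = I_x + I_y = 3427.326 cm⁴.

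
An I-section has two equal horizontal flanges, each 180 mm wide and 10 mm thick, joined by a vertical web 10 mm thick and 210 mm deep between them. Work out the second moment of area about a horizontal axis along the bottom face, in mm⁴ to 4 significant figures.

I_base ≈ 1.267 × 10⁸ mm⁴

Split into non-overlapping primitives; take the origin at the lower-left of the bounding box.
Bottom flange: 180 × 10, A = 1 800 mm², y = 5 mm, Ī = 15 000 mm⁴.
Web: 10 × 210, A = 2 100 mm², y = 115 mm, Ī = 7 717 500 mm⁴.
Top flange: 180 × 10, A = 1 800 mm², y = 225 mm, Ī = 15 000 mm⁴.
Transfer each piece to the base of the section using Ī + A·d² with d = y − 0:
  bottom flange: d = 5 mm → contributes +60 000 mm⁴
  web: d = 115 mm → contributes +35 490 000 mm⁴
  top flange: d = 225 mm → contributes +91 140 000 mm⁴
Total I = 126 690 000 mm⁴.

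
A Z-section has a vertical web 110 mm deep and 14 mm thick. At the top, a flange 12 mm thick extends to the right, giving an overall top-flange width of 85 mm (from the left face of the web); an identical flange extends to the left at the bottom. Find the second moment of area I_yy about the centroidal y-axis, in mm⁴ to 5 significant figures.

I_yy ≈ 3.8188 × 10⁶ mm⁴

Split into non-overlapping primitives; take the origin at the lower-left of the bounding box.
Web: 14 × 110, A = 1 540 mm², x = 78 mm, Ī = 25153.33 mm⁴.
Top flange (beyond web): 71 × 12, A = 852 mm², x = 120.5 mm, Ī = 357 911 mm⁴.
Bottom flange (beyond web): 71 × 12, A = 852 mm², x = 35.5 mm, Ī = 357 911 mm⁴.
Centroid: x̄ = ΣA·x / ΣA = 78 mm.
Transfer each piece to the centroidal y-axis using Ī + A·d² with d = x − 78:
  web: d = 0 mm → contributes +25153.33 mm⁴
  top flange (beyond web): d = 42.5 mm → contributes +1 896 836 mm⁴
  bottom flange (beyond web): d = -42.5 mm → contributes +1 896 836 mm⁴
Total I = 3 818 825 mm⁴.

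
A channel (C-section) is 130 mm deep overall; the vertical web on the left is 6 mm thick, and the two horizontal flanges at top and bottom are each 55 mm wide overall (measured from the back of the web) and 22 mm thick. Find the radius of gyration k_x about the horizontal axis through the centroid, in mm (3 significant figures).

Split into non-overlapping primitives; take the origin at the lower-left of the bounding box.
Web: 6 × 130, A = 780 mm², y = 65 mm, Ī = 1 098 500 mm⁴.
Top flange (beyond web): 49 × 22, A = 1 078 mm², y = 119 mm, Ī = 43 479 mm⁴.
Bottom flange (beyond web): 49 × 22, A = 1 078 mm², y = 11 mm, Ī = 43 479 mm⁴.
By symmetry the centroid is at mid-height, ȳ = 65 mm.
Transfer each piece to the horizontal axis through the centroid using Ī + A·d² with d = y − 65:
  web: d = 0 mm → contributes +1 098 500 mm⁴
  top flange (beyond web): d = 54 mm → contributes +3 186 927 mm⁴
  bottom flange (beyond web): d = -54 mm → contributes +3 186 927 mm⁴
Total I = 7 472 355 mm⁴.
Radius of gyration: k = √(I/A) = √(7 472 355 / 2 936) = 50.449 mm.

k_x ≈ 50.4 mm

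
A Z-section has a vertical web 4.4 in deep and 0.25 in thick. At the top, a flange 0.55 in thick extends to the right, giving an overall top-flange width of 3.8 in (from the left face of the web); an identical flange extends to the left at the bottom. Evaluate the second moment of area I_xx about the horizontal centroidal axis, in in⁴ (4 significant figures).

I_xx ≈ 16.34 in⁴

Decompose the section into non-overlapping parts with the origin at the bottom-left of its bounding rectangle.
Web: 0.25 × 4.4, A = 1.1 in², y = 2.2 in, Ī = 1.77467 in⁴.
Top flange (beyond web): 3.55 × 0.55, A = 1.9525 in², y = 4.125 in, Ī = 0.0492193 in⁴.
Bottom flange (beyond web): 3.55 × 0.55, A = 1.9525 in², y = 0.275 in, Ī = 0.0492193 in⁴.
Centroid: ȳ = ΣA·y / ΣA = 2.2 in.
Transfer each piece to the horizontal centroidal axis using Ī + A·d² with d = y − 2.2:
  web: d = 0 in → contributes +1.77467 in⁴
  top flange (beyond web): d = 1.925 in → contributes +7.28445 in⁴
  bottom flange (beyond web): d = -1.925 in → contributes +7.28445 in⁴
Total I = 16.3436 in⁴.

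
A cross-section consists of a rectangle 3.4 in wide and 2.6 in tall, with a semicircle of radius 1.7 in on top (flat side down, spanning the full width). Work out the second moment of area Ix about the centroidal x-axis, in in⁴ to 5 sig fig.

Break the section into simple shapes (no overlaps), measuring from the bottom-left corner of the bounding box.
Rectangular body: 3.4 × 2.6, A = 8.84 in², y = 1.3 in, Ī = 4.979867 in⁴.
Semicircular cap: semicircle r = 1.7, A = 4.539601 in², y = 3.321502 in, Ī = 0.9167011 in⁴.
Centroid: ȳ = ΣA·y / ΣA = 1.985881 in.
Transfer each piece to the centroidal x-axis using Ī + A·d² with d = y − 1.985881:
  rectangular body: d = -0.6858811 in → contributes +9.138493 in⁴
  semicircular cap: d = 1.335621 in → contributes +9.014825 in⁴
Total I = 18.15332 in⁴.

Ix ≈ 18.153 in⁴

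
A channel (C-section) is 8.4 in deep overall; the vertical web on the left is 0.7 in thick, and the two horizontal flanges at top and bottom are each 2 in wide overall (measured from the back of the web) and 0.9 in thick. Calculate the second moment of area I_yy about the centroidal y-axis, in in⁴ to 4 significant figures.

I_yy ≈ 2.244 in⁴

Decompose the section into non-overlapping parts with the origin at the bottom-left of its bounding rectangle.
Web: 0.7 × 8.4, A = 5.88 in², x = 0.35 in, Ī = 0.2401 in⁴.
Top flange (beyond web): 1.3 × 0.9, A = 1.17 in², x = 1.35 in, Ī = 0.164775 in⁴.
Bottom flange (beyond web): 1.3 × 0.9, A = 1.17 in², x = 1.35 in, Ī = 0.164775 in⁴.
Centroid: x̄ = ΣA·x / ΣA = 0.634672 in.
Transfer each piece to the centroidal y-axis using Ī + A·d² with d = x − 0.634672:
  web: d = -0.284672 in → contributes +0.716603 in⁴
  top flange (beyond web): d = 0.715328 in → contributes +0.763458 in⁴
  bottom flange (beyond web): d = 0.715328 in → contributes +0.763458 in⁴
Total I = 2.24352 in⁴.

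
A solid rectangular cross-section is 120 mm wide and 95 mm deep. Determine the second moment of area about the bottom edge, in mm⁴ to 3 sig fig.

The section: 120 × 95, A = 11 400 mm², y = 47.5 mm, Ī = 8 573 750 mm⁴.
Transfer it to a horizontal axis along the bottom face using Ī + A·d² with d = y − 0:
  the section: d = 47.5 mm → contributes +34 295 000 mm⁴
Total I = 34 295 000 mm⁴.

I_base ≈ 3.43 × 10⁷ mm⁴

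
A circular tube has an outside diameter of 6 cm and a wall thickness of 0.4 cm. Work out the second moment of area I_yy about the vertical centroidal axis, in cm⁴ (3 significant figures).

Split into non-overlapping primitives; take the origin at the lower-left of the bounding box.
Outer circle: ⌀6, A = 28.274 cm², x = 3 cm, Ī = 63.617 cm⁴.
Bore (subtracted): ⌀5.2, A = 21.237 cm², x = 3 cm, Ī = 35.891 cm⁴.
By symmetry the centroid is at mid-width, x̄ = 3 cm.
All pieces are centred on the vertical centroidal axis, so I = ΣĪ (holes subtracted) = 27.726 cm⁴.

I_yy ≈ 27.7 cm⁴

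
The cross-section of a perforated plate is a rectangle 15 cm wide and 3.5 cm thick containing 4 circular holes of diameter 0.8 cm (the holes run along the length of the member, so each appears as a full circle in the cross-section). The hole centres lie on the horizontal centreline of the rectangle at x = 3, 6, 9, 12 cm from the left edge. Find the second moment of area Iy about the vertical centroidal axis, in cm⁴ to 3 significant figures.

Decompose the section into non-overlapping parts with the origin at the bottom-left of its bounding rectangle.
Plate: 15 × 3.5, A = 52.5 cm², x = 7.5 cm, Ī = 984.38 cm⁴.
Hole 1 (subtracted): ⌀0.8, A = 0.50265 cm², x = 3 cm, Ī = 0.020106 cm⁴.
Hole 2 (subtracted): ⌀0.8, A = 0.50265 cm², x = 6 cm, Ī = 0.020106 cm⁴.
Hole 3 (subtracted): ⌀0.8, A = 0.50265 cm², x = 9 cm, Ī = 0.020106 cm⁴.
Hole 4 (subtracted): ⌀0.8, A = 0.50265 cm², x = 12 cm, Ī = 0.020106 cm⁴.
By symmetry the centroid is at mid-width, x̄ = 7.5 cm.
Transfer each piece to the vertical centroidal axis using Ī + A·d² with d = x − 7.5:
  plate: d = 0 cm → contributes +984.38 cm⁴
  hole 1: d = -4.5 cm → contributes −10.199 cm⁴
  hole 2: d = -1.5 cm → contributes −1.1511 cm⁴
  hole 3: d = 1.5 cm → contributes −1.1511 cm⁴
  hole 4: d = 4.5 cm → contributes −10.199 cm⁴
Total I = 961.68 cm⁴.

Iy ≈ 962 cm⁴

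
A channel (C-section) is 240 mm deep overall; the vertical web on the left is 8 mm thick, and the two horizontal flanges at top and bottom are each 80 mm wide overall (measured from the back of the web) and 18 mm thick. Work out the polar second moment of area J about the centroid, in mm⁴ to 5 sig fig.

Break the section into simple shapes (no overlaps), measuring from the bottom-left corner of the bounding box.
Web: 8 × 240, A = 1 920 mm², y = 120 mm, Ī = 9 216 000 mm⁴.
Top flange (beyond web): 72 × 18, A = 1 296 mm², y = 231 mm, Ī = 34 992 mm⁴.
Bottom flange (beyond web): 72 × 18, A = 1 296 mm², y = 9 mm, Ī = 34 992 mm⁴.
By symmetry the centroid is at mid-height, ȳ = 120 mm.
Transfer each piece to the centroidal x-axis using Ī + A·d² with d = y − 120:
  web: d = 0 mm → contributes +9 216 000 mm⁴
  top flange (beyond web): d = 111 mm → contributes +16 003 008 mm⁴
  bottom flange (beyond web): d = -111 mm → contributes +16 003 008 mm⁴
Total I = 41 222 016 mm⁴.
For the y-axis: x̄ = 26.97872 mm.
Repeating about the centroidal y-axis gives I_y = 2 894 750 mm⁴.
Polar second moment: J = I_x + I_y = 44 116 766 mm⁴.

J ≈ 4.4117 × 10⁷ mm⁴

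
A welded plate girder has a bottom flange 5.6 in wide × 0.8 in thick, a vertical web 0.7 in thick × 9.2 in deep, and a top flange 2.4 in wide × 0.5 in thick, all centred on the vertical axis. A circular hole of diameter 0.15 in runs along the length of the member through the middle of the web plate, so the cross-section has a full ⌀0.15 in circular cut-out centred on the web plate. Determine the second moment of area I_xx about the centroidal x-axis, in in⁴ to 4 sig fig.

Split into non-overlapping primitives; take the origin at the lower-left of the bounding box.
Bottom plate: 5.6 × 0.8, A = 4.48 in², y = 0.4 in, Ī = 0.238933 in⁴.
Web plate: 0.7 × 9.2, A = 6.44 in², y = 5.4 in, Ī = 45.4235 in⁴.
Top plate: 2.4 × 0.5, A = 1.2 in², y = 10.25 in, Ī = 0.025 in⁴.
Hole (subtracted): ⌀0.15, A = 0.0176715 in², y = 5.4 in, Ī = 0.0000248505 in⁴.
Centroid: ȳ = ΣA·y / ΣA = 4.03002 in.
Transfer each piece to the centroidal x-axis using Ī + A·d² with d = y − 4.03002:
  bottom plate: d = -3.63002 in → contributes +59.272 in⁴
  web plate: d = 1.36998 in → contributes +57.5104 in⁴
  top plate: d = 6.21998 in → contributes +46.4508 in⁴
  hole: d = 1.36998 in → contributes −0.0331917 in⁴
Total I = 163.2 in⁴.

I_xx ≈ 163.2 in⁴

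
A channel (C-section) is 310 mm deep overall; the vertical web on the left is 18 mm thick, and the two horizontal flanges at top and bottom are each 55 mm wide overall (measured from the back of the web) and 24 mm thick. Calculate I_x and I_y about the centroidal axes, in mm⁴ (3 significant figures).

I_x ≈ 8.11 × 10⁷ mm⁴, I_y ≈ 1.37 × 10⁶ mm⁴

Break the section into simple shapes (no overlaps), measuring from the bottom-left corner of the bounding box.
Web: 18 × 310, A = 5 580 mm², y = 155 mm, Ī = 44 686 500 mm⁴.
Top flange (beyond web): 37 × 24, A = 888 mm², y = 298 mm, Ī = 42 624 mm⁴.
Bottom flange (beyond web): 37 × 24, A = 888 mm², y = 12 mm, Ī = 42 624 mm⁴.
By symmetry the centroid is at mid-height, ȳ = 155 mm.
Transfer each piece to the centroidal x-axis using Ī + A·d² with d = y − 155:
  web: d = 0 mm → contributes +44 686 500 mm⁴
  top flange (beyond web): d = 143 mm → contributes +18 201 336 mm⁴
  bottom flange (beyond web): d = -143 mm → contributes +18 201 336 mm⁴
Total I = 81 089 172 mm⁴.
For the y-axis: x̄ = 15.639 mm.
Repeating about the centroidal y-axis gives I_y = 1 372 100 mm⁴.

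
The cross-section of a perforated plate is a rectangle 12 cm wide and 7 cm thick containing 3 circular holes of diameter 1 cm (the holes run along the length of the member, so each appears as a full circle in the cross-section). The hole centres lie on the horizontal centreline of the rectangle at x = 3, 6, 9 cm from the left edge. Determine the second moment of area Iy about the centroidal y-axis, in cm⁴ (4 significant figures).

Iy ≈ 993.7 cm⁴

Break the section into simple shapes (no overlaps), measuring from the bottom-left corner of the bounding box.
Plate: 12 × 7, A = 84 cm², x = 6 cm, Ī = 1 008 cm⁴.
Hole 1 (subtracted): ⌀1, A = 0.785398 cm², x = 3 cm, Ī = 0.0490874 cm⁴.
Hole 2 (subtracted): ⌀1, A = 0.785398 cm², x = 6 cm, Ī = 0.0490874 cm⁴.
Hole 3 (subtracted): ⌀1, A = 0.785398 cm², x = 9 cm, Ī = 0.0490874 cm⁴.
By symmetry the centroid is at mid-width, x̄ = 6 cm.
Transfer each piece to the centroidal y-axis using Ī + A·d² with d = x − 6:
  plate: d = 0 cm → contributes +1 008 cm⁴
  hole 1: d = -3 cm → contributes −7.11767 cm⁴
  hole 2: d = 0 cm → contributes −0.0490874 cm⁴
  hole 3: d = 3 cm → contributes −7.11767 cm⁴
Total I = 993.716 cm⁴.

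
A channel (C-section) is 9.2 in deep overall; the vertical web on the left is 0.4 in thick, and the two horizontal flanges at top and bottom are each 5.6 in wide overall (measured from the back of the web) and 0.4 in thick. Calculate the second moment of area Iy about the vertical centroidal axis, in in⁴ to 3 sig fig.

Treat the section as a set of non-overlapping primitives; coordinates are from the bounding-box lower-left.
Web: 0.4 × 9.2, A = 3.68 in², x = 0.2 in, Ī = 0.049067 in⁴.
Top flange (beyond web): 5.2 × 0.4, A = 2.08 in², x = 3 in, Ī = 4.6869 in⁴.
Bottom flange (beyond web): 5.2 × 0.4, A = 2.08 in², x = 3 in, Ī = 4.6869 in⁴.
Centroid: x̄ = ΣA·x / ΣA = 1.6857 in.
Transfer each piece to the vertical centroidal axis using Ī + A·d² with d = x − 1.6857:
  web: d = -1.4857 in → contributes +8.1721 in⁴
  top flange (beyond web): d = 1.3143 in → contributes +8.2798 in⁴
  bottom flange (beyond web): d = 1.3143 in → contributes +8.2798 in⁴
Total I = 24.732 in⁴.

Iy ≈ 24.7 in⁴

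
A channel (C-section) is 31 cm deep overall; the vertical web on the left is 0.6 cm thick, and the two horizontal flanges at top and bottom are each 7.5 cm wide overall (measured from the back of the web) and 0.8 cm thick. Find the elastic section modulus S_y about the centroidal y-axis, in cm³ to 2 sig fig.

S_y ≈ 24 cm³

Treat the section as a set of non-overlapping primitives; coordinates are from the bounding-box lower-left.
Web: 0.6 × 31, A = 18.6 cm², x = 0.3 cm, Ī = 0.558 cm⁴.
Top flange (beyond web): 6.9 × 0.8, A = 5.52 cm², x = 4.05 cm, Ī = 21.9 cm⁴.
Bottom flange (beyond web): 6.9 × 0.8, A = 5.52 cm², x = 4.05 cm, Ī = 21.9 cm⁴.
Centroid: x̄ = ΣA·x / ΣA = 1.697 cm.
Transfer each piece to the centroidal y-axis using Ī + A·d² with d = x − 1.697:
  web: d = -1.397 cm → contributes +36.85 cm⁴
  top flange (beyond web): d = 2.353 cm → contributes +52.47 cm⁴
  bottom flange (beyond web): d = 2.353 cm → contributes +52.47 cm⁴
Total I = 141.8 cm⁴.
Extreme fibre distance c = 5.803 cm; S = I/c = 24.43 cm³.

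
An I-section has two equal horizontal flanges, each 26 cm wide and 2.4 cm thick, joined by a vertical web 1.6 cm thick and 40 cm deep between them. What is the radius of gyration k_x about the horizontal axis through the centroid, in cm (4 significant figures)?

Treat the section as a set of non-overlapping primitives; coordinates are from the bounding-box lower-left.
Bottom flange: 26 × 2.4, A = 62.4 cm², y = 1.2 cm, Ī = 29.952 cm⁴.
Web: 1.6 × 40, A = 64 cm², y = 22.4 cm, Ī = 8533.33 cm⁴.
Top flange: 26 × 2.4, A = 62.4 cm², y = 43.6 cm, Ī = 29.952 cm⁴.
By symmetry the centroid is at mid-height, ȳ = 22.4 cm.
Transfer each piece to the horizontal axis through the centroid using Ī + A·d² with d = y − 22.4:
  bottom flange: d = -21.2 cm → contributes +28 075 cm⁴
  web: d = 0 cm → contributes +8533.33 cm⁴
  top flange: d = 21.2 cm → contributes +28 075 cm⁴
Total I = 64683.3 cm⁴.
Radius of gyration: k = √(I/A) = √(64683.3 / 188.8) = 18.5095 cm.

k_x ≈ 18.51 cm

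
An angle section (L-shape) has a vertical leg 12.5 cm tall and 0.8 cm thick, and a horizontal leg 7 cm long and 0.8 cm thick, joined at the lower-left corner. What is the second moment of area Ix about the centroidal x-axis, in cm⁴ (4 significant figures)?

Split into non-overlapping primitives; take the origin at the lower-left of the bounding box.
Vertical leg: 0.8 × 12.5, A = 10 cm², y = 6.25 cm, Ī = 130.208 cm⁴.
Horizontal leg (remainder): 6.2 × 0.8, A = 4.96 cm², y = 0.4 cm, Ī = 0.264533 cm⁴.
Centroid: ȳ = ΣA·y / ΣA = 4.31043 cm.
Transfer each piece to the centroidal x-axis using Ī + A·d² with d = y − 4.31043:
  vertical leg: d = 1.93957 cm → contributes +167.828 cm⁴
  horizontal leg (remainder): d = -3.91043 cm → contributes +76.1101 cm⁴
Total I = 243.938 cm⁴.

Ix ≈ 243.9 cm⁴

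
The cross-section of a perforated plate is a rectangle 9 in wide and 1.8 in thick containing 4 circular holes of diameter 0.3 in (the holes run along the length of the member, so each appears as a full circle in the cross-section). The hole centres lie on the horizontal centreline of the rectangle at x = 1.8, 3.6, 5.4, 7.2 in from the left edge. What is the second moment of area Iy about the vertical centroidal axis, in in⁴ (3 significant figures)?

Decompose the section into non-overlapping parts with the origin at the bottom-left of its bounding rectangle.
Plate: 9 × 1.8, A = 16.2 in², x = 4.5 in, Ī = 109.35 in⁴.
Hole 1 (subtracted): ⌀0.3, A = 0.070686 in², x = 1.8 in, Ī = 0.00039761 in⁴.
Hole 2 (subtracted): ⌀0.3, A = 0.070686 in², x = 3.6 in, Ī = 0.00039761 in⁴.
Hole 3 (subtracted): ⌀0.3, A = 0.070686 in², x = 5.4 in, Ī = 0.00039761 in⁴.
Hole 4 (subtracted): ⌀0.3, A = 0.070686 in², x = 7.2 in, Ī = 0.00039761 in⁴.
By symmetry the centroid is at mid-width, x̄ = 4.5 in.
Transfer each piece to the vertical centroidal axis using Ī + A·d² with d = x − 4.5:
  plate: d = 0 in → contributes +109.35 in⁴
  hole 1: d = -2.7 in → contributes −0.5157 in⁴
  hole 2: d = -0.9 in → contributes −0.057653 in⁴
  hole 3: d = 0.9 in → contributes −0.057653 in⁴
  hole 4: d = 2.7 in → contributes −0.5157 in⁴
Total I = 108.2 in⁴.

Iy ≈ 108 in⁴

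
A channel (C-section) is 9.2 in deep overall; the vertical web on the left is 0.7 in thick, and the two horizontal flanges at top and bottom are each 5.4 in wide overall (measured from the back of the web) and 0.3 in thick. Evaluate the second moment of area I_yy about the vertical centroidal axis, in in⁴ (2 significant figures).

Treat the section as a set of non-overlapping primitives; coordinates are from the bounding-box lower-left.
Web: 0.7 × 9.2, A = 6.44 in², x = 0.35 in, Ī = 0.263 in⁴.
Top flange (beyond web): 4.7 × 0.3, A = 1.41 in², x = 3.05 in, Ī = 2.596 in⁴.
Bottom flange (beyond web): 4.7 × 0.3, A = 1.41 in², x = 3.05 in, Ī = 2.596 in⁴.
Centroid: x̄ = ΣA·x / ΣA = 1.172 in.
Transfer each piece to the vertical centroidal axis using Ī + A·d² with d = x − 1.172:
  web: d = -0.8222 in → contributes +4.617 in⁴
  top flange (beyond web): d = 1.878 in → contributes +7.567 in⁴
  bottom flange (beyond web): d = 1.878 in → contributes +7.567 in⁴
Total I = 19.75 in⁴.

I_yy ≈ 20 in⁴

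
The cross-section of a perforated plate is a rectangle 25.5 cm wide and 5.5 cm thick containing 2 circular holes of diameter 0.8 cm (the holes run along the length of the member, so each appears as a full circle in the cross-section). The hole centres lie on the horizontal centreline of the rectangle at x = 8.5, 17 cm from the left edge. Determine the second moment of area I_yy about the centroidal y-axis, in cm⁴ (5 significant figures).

I_yy ≈ 7581.6 cm⁴

Split into non-overlapping primitives; take the origin at the lower-left of the bounding box.
Plate: 25.5 × 5.5, A = 140.25 cm², x = 12.75 cm, Ī = 7599.797 cm⁴.
Hole 1 (subtracted): ⌀0.8, A = 0.5026548 cm², x = 8.5 cm, Ī = 0.02010619 cm⁴.
Hole 2 (subtracted): ⌀0.8, A = 0.5026548 cm², x = 17 cm, Ī = 0.02010619 cm⁴.
By symmetry the centroid is at mid-width, x̄ = 12.75 cm.
Transfer each piece to the centroidal y-axis using Ī + A·d² with d = x − 12.75:
  plate: d = 0 cm → contributes +7599.797 cm⁴
  hole 1: d = -4.25 cm → contributes −9.099309 cm⁴
  hole 2: d = 4.25 cm → contributes −9.099309 cm⁴
Total I = 7581.598 cm⁴.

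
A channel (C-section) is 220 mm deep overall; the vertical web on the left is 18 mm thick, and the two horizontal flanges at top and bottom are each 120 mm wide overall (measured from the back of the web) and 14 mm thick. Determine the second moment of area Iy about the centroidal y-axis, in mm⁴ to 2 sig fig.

Iy ≈ 8.6 × 10⁶ mm⁴

Break the section into simple shapes (no overlaps), measuring from the bottom-left corner of the bounding box.
Web: 18 × 220, A = 3 960 mm², x = 9 mm, Ī = 106 920 mm⁴.
Top flange (beyond web): 102 × 14, A = 1 428 mm², x = 69 mm, Ī = 1 238 076 mm⁴.
Bottom flange (beyond web): 102 × 14, A = 1 428 mm², x = 69 mm, Ī = 1 238 076 mm⁴.
Centroid: x̄ = ΣA·x / ΣA = 34.14 mm.
Transfer each piece to the centroidal y-axis using Ī + A·d² with d = x − 34.14:
  web: d = -25.14 mm → contributes +2 609 886 mm⁴
  top flange (beyond web): d = 34.86 mm → contributes +2 973 325 mm⁴
  bottom flange (beyond web): d = 34.86 mm → contributes +2 973 325 mm⁴
Total I = 8 556 537 mm⁴.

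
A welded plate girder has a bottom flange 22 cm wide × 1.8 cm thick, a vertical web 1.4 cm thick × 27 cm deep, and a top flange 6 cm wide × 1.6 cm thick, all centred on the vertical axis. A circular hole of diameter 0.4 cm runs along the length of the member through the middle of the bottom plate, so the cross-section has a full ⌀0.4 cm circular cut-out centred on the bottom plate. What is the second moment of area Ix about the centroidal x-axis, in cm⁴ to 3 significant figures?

Ix ≈ 1.03 × 10⁴ cm⁴

Treat the section as a set of non-overlapping primitives; coordinates are from the bounding-box lower-left.
Bottom plate: 22 × 1.8, A = 39.6 cm², y = 0.9 cm, Ī = 10.692 cm⁴.
Web plate: 1.4 × 27, A = 37.8 cm², y = 15.3 cm, Ī = 2296.4 cm⁴.
Top plate: 6 × 1.6, A = 9.6 cm², y = 29.6 cm, Ī = 2.048 cm⁴.
Hole (subtracted): ⌀0.4, A = 0.12566 cm², y = 0.9 cm, Ī = 0.0012566 cm⁴.
Centroid: ȳ = ΣA·y / ΣA = 10.337 cm.
Transfer each piece to the centroidal x-axis using Ī + A·d² with d = y − 10.337:
  bottom plate: d = -9.4371 cm → contributes +3537.4 cm⁴
  web plate: d = 4.9629 cm → contributes +3227.4 cm⁴
  top plate: d = 19.263 cm → contributes +3564.2 cm⁴
  hole: d = -9.4371 cm → contributes −11.193 cm⁴
Total I = 10 318 cm⁴.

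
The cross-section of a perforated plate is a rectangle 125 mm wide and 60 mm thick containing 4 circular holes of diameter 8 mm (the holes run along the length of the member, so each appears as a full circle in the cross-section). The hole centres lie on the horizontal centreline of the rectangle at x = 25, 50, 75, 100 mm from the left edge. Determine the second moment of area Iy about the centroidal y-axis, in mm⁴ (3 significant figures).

Iy ≈ 9.61 × 10⁶ mm⁴

Break the section into simple shapes (no overlaps), measuring from the bottom-left corner of the bounding box.
Plate: 125 × 60, A = 7 500 mm², x = 62.5 mm, Ī = 9 765 625 mm⁴.
Hole 1 (subtracted): ⌀8, A = 50.265 mm², x = 25 mm, Ī = 201.06 mm⁴.
Hole 2 (subtracted): ⌀8, A = 50.265 mm², x = 50 mm, Ī = 201.06 mm⁴.
Hole 3 (subtracted): ⌀8, A = 50.265 mm², x = 75 mm, Ī = 201.06 mm⁴.
Hole 4 (subtracted): ⌀8, A = 50.265 mm², x = 100 mm, Ī = 201.06 mm⁴.
By symmetry the centroid is at mid-width, x̄ = 62.5 mm.
Transfer each piece to the centroidal y-axis using Ī + A·d² with d = x − 62.5:
  plate: d = 0 mm → contributes +9 765 625 mm⁴
  hole 1: d = -37.5 mm → contributes −70 887 mm⁴
  hole 2: d = -12.5 mm → contributes −8 055 mm⁴
  hole 3: d = 12.5 mm → contributes −8 055 mm⁴
  hole 4: d = 37.5 mm → contributes −70 887 mm⁴
Total I = 9 607 741 mm⁴.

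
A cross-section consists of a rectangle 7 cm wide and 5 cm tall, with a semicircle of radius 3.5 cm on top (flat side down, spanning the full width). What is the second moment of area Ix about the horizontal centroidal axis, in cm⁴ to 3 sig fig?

Ix ≈ 287 cm⁴

Decompose the section into non-overlapping parts with the origin at the bottom-left of its bounding rectangle.
Rectangular body: 7 × 5, A = 35 cm², y = 2.5 cm, Ī = 72.917 cm⁴.
Semicircular cap: semicircle r = 3.5, A = 19.242 cm², y = 6.4854 cm, Ī = 16.47 cm⁴.
Centroid: ȳ = ΣA·y / ΣA = 3.9138 cm.
Transfer each piece to the horizontal centroidal axis using Ī + A·d² with d = y − 3.9138:
  rectangular body: d = -1.4138 cm → contributes +142.88 cm⁴
  semicircular cap: d = 2.5716 cm → contributes +143.72 cm⁴
Total I = 286.6 cm⁴.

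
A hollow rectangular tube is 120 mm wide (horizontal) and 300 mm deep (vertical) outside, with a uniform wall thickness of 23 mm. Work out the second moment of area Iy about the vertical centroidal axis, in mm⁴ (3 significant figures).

Iy ≈ 3.46 × 10⁷ mm⁴

Decompose the section into non-overlapping parts with the origin at the bottom-left of its bounding rectangle.
Outer rectangle: 120 × 300, A = 36 000 mm², x = 60 mm, Ī = 43 200 000 mm⁴.
Inner void (subtracted): 74 × 254, A = 18 796 mm², x = 60 mm, Ī = 8 577 241 mm⁴.
By symmetry the centroid is at mid-width, x̄ = 60 mm.
All pieces are centred on the vertical centroidal axis, so I = ΣĪ (holes subtracted) = 34 622 759 mm⁴.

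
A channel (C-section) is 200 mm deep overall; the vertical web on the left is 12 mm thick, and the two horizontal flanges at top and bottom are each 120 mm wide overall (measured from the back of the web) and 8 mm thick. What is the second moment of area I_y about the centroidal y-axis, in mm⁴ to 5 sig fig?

Split into non-overlapping primitives; take the origin at the lower-left of the bounding box.
Web: 12 × 200, A = 2 400 mm², x = 6 mm, Ī = 28 800 mm⁴.
Top flange (beyond web): 108 × 8, A = 864 mm², x = 66 mm, Ī = 839 808 mm⁴.
Bottom flange (beyond web): 108 × 8, A = 864 mm², x = 66 mm, Ī = 839 808 mm⁴.
Centroid: x̄ = ΣA·x / ΣA = 31.11628 mm.
Transfer each piece to the centroidal y-axis using Ī + A·d² with d = x − 31.11628:
  web: d = -25.11628 mm → contributes +1 542 786 mm⁴
  top flange (beyond web): d = 34.88372 mm → contributes +1 891 187 mm⁴
  bottom flange (beyond web): d = 34.88372 mm → contributes +1 891 187 mm⁴
Total I = 5 325 160 mm⁴.

I_y ≈ 5.3252 × 10⁶ mm⁴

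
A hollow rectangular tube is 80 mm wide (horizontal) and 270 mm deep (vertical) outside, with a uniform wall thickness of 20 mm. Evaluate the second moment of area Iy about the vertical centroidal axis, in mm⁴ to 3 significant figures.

Iy ≈ 1.03 × 10⁷ mm⁴

Treat the section as a set of non-overlapping primitives; coordinates are from the bounding-box lower-left.
Outer rectangle: 80 × 270, A = 21 600 mm², x = 40 mm, Ī = 11 520 000 mm⁴.
Inner void (subtracted): 40 × 230, A = 9 200 mm², x = 40 mm, Ī = 1 226 667 mm⁴.
By symmetry the centroid is at mid-width, x̄ = 40 mm.
All pieces are centred on the vertical centroidal axis, so I = ΣĪ (holes subtracted) = 10 293 333 mm⁴.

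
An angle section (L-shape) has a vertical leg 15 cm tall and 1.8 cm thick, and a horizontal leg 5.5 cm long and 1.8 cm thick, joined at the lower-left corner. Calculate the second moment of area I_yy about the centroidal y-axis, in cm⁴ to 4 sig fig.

Break the section into simple shapes (no overlaps), measuring from the bottom-left corner of the bounding box.
Vertical leg: 1.8 × 15, A = 27 cm², x = 0.9 cm, Ī = 7.29 cm⁴.
Horizontal leg (remainder): 3.7 × 1.8, A = 6.66 cm², x = 3.65 cm, Ī = 7.59795 cm⁴.
Centroid: x̄ = ΣA·x / ΣA = 1.44412 cm.
Transfer each piece to the centroidal y-axis using Ī + A·d² with d = x − 1.44412:
  vertical leg: d = -0.544118 cm → contributes +15.2837 cm⁴
  horizontal leg (remainder): d = 2.20588 cm → contributes +40.005 cm⁴
Total I = 55.2887 cm⁴.

I_yy ≈ 55.29 cm⁴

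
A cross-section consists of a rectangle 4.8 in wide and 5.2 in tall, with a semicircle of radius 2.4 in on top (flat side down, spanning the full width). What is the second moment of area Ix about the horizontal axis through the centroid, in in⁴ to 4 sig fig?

Ix ≈ 146.8 in⁴

Break the section into simple shapes (no overlaps), measuring from the bottom-left corner of the bounding box.
Rectangular body: 4.8 × 5.2, A = 24.96 in², y = 2.6 in, Ī = 56.2432 in⁴.
Semicircular cap: semicircle r = 2.4, A = 9.04779 in², y = 6.21859 in, Ī = 3.64147 in⁴.
Centroid: ȳ = ΣA·y / ΣA = 3.56273 in.
Transfer each piece to the horizontal axis through the centroid using Ī + A·d² with d = y − 3.56273:
  rectangular body: d = -0.962728 in → contributes +79.3773 in⁴
  semicircular cap: d = 2.65586 in → contributes +67.4611 in⁴
Total I = 146.838 in⁴.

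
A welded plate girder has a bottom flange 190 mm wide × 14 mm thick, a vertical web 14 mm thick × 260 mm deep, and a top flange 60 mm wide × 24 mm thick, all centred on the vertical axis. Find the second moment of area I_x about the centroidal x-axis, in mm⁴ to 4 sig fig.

I_x ≈ 9.627 × 10⁷ mm⁴

Decompose the section into non-overlapping parts with the origin at the bottom-left of its bounding rectangle.
Bottom plate: 190 × 14, A = 2 660 mm², y = 7 mm, Ī = 43446.7 mm⁴.
Web plate: 14 × 260, A = 3 640 mm², y = 144 mm, Ī = 20 505 333 mm⁴.
Top plate: 60 × 24, A = 1 440 mm², y = 286 mm, Ī = 69 120 mm⁴.
Centroid: ȳ = ΣA·y / ΣA = 123.336 mm.
Transfer each piece to the centroidal x-axis using Ī + A·d² with d = y − 123.336:
  bottom plate: d = -116.336 mm → contributes +36 044 008 mm⁴
  web plate: d = 20.6641 mm → contributes +22 059 629 mm⁴
  top plate: d = 162.664 mm → contributes +38 170 949 mm⁴
Total I = 96 274 587 mm⁴.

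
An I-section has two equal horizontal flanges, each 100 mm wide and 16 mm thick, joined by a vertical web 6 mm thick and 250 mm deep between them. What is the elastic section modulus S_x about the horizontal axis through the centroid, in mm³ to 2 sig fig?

Break the section into simple shapes (no overlaps), measuring from the bottom-left corner of the bounding box.
Bottom flange: 100 × 16, A = 1 600 mm², y = 8 mm, Ī = 34 133 mm⁴.
Web: 6 × 250, A = 1 500 mm², y = 141 mm, Ī = 7 812 500 mm⁴.
Top flange: 100 × 16, A = 1 600 mm², y = 274 mm, Ī = 34 133 mm⁴.
By symmetry the centroid is at mid-height, ȳ = 141 mm.
Transfer each piece to the horizontal axis through the centroid using Ī + A·d² with d = y − 141:
  bottom flange: d = -133 mm → contributes +28 336 533 mm⁴
  web: d = 0 mm → contributes +7 812 500 mm⁴
  top flange: d = 133 mm → contributes +28 336 533 mm⁴
Total I = 64 485 567 mm⁴.
Extreme fibre distance c = 141 mm; S = I/c = 457 344 mm³.

S_x ≈ 4.6 × 10⁵ mm³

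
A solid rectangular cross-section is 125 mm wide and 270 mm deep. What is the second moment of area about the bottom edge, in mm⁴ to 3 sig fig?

I_base ≈ 8.20 × 10⁸ mm⁴

The section: 125 × 270, A = 33 750 mm², y = 135 mm, Ī = 205 031 250 mm⁴.
Transfer it to a horizontal axis along the bottom face using Ī + A·d² with d = y − 0:
  the section: d = 135 mm → contributes +820 125 000 mm⁴
Total I = 820 125 000 mm⁴.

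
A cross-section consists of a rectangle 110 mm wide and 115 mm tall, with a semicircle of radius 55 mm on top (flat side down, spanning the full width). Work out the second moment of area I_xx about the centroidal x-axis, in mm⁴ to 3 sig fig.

Decompose the section into non-overlapping parts with the origin at the bottom-left of its bounding rectangle.
Rectangular body: 110 × 115, A = 12 650 mm², y = 57.5 mm, Ī = 13 941 354 mm⁴.
Semicircular cap: semicircle r = 55, A = 4751.7 mm², y = 138.34 mm, Ī = 1 004 345 mm⁴.
Centroid: ȳ = ΣA·y / ΣA = 79.575 mm.
Transfer each piece to the centroidal x-axis using Ī + A·d² with d = y − 79.575:
  rectangular body: d = -22.075 mm → contributes +20 105 624 mm⁴
  semicircular cap: d = 58.768 mm → contributes +17 415 037 mm⁴
Total I = 37 520 660 mm⁴.

I_xx ≈ 3.75 × 10⁷ mm⁴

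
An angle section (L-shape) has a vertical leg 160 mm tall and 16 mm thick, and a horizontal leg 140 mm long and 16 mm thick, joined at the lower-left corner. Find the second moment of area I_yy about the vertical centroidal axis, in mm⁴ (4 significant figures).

Treat the section as a set of non-overlapping primitives; coordinates are from the bounding-box lower-left.
Vertical leg: 16 × 160, A = 2 560 mm², x = 8 mm, Ī = 54613.3 mm⁴.
Horizontal leg (remainder): 124 × 16, A = 1 984 mm², x = 78 mm, Ī = 2 542 165 mm⁴.
Centroid: x̄ = ΣA·x / ΣA = 38.5634 mm.
Transfer each piece to the vertical centroidal axis using Ī + A·d² with d = x − 38.5634:
  vertical leg: d = -30.5634 mm → contributes +2 445 961 mm⁴
  horizontal leg (remainder): d = 39.4366 mm → contributes +5 627 775 mm⁴
Total I = 8 073 736 mm⁴.

I_yy ≈ 8.074 × 10⁶ mm⁴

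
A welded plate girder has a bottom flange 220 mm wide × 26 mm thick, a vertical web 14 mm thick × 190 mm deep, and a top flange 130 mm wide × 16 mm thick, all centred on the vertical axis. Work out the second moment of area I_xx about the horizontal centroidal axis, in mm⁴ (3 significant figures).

Break the section into simple shapes (no overlaps), measuring from the bottom-left corner of the bounding box.
Bottom plate: 220 × 26, A = 5 720 mm², y = 13 mm, Ī = 322 227 mm⁴.
Web plate: 14 × 190, A = 2 660 mm², y = 121 mm, Ī = 8 002 167 mm⁴.
Top plate: 130 × 16, A = 2 080 mm², y = 224 mm, Ī = 44 373 mm⁴.
Centroid: ȳ = ΣA·y / ΣA = 82.423 mm.
Transfer each piece to the horizontal centroidal axis using Ī + A·d² with d = y − 82.423:
  bottom plate: d = -69.423 mm → contributes +27 889 722 mm⁴
  web plate: d = 38.577 mm → contributes +11 960 828 mm⁴
  top plate: d = 141.58 mm → contributes +41 736 249 mm⁴
Total I = 81 586 799 mm⁴.

I_xx ≈ 8.16 × 10⁷ mm⁴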